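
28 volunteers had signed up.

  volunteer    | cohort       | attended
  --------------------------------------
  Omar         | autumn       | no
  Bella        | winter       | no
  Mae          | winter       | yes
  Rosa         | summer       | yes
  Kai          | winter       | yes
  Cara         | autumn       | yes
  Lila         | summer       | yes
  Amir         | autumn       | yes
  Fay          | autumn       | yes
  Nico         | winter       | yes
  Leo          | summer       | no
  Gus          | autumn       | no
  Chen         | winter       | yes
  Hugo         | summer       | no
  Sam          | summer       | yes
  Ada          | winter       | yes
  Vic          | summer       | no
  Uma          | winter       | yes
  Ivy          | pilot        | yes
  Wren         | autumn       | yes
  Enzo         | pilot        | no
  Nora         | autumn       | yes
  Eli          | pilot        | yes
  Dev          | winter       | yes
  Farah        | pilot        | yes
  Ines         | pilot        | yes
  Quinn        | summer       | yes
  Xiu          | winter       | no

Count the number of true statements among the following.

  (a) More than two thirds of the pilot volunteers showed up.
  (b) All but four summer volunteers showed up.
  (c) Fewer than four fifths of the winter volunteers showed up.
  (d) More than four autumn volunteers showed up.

(a) pilot: |A| = 5, |A ∩ B| = 4; needs |A ∩ B| / |A| > 2/3 — true.
(b) summer: |A| = 7, |A ∩ B| = 4; needs |A ∖ B| = 4 — false.
(c) winter: |A| = 9, |A ∩ B| = 7; needs |A ∩ B| / |A| < 4/5 — true.
(d) autumn: |A| = 7, |A ∩ B| = 5; needs |A ∩ B| > 4 — true.

3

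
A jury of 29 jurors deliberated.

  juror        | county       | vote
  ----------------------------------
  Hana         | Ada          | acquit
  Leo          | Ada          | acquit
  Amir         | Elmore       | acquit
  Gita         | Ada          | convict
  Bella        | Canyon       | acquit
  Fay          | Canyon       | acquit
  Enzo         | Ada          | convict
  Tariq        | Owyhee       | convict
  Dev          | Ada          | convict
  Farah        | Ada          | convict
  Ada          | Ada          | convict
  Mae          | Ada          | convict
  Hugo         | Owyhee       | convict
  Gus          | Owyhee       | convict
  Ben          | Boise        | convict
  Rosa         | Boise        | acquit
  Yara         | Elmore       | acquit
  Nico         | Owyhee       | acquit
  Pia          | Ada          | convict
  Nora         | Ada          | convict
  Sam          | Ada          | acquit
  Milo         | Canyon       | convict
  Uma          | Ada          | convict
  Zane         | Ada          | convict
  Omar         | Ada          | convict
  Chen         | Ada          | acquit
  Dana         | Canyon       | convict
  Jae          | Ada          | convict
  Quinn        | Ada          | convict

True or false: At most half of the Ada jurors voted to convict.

False

The determiner here denotes the relation: |A ∩ B| ≤ |A ∖ B|.
|A| = 17, |A ∩ B| = 13, |A ∖ B| = 4.
13 > 4, so the statement is false.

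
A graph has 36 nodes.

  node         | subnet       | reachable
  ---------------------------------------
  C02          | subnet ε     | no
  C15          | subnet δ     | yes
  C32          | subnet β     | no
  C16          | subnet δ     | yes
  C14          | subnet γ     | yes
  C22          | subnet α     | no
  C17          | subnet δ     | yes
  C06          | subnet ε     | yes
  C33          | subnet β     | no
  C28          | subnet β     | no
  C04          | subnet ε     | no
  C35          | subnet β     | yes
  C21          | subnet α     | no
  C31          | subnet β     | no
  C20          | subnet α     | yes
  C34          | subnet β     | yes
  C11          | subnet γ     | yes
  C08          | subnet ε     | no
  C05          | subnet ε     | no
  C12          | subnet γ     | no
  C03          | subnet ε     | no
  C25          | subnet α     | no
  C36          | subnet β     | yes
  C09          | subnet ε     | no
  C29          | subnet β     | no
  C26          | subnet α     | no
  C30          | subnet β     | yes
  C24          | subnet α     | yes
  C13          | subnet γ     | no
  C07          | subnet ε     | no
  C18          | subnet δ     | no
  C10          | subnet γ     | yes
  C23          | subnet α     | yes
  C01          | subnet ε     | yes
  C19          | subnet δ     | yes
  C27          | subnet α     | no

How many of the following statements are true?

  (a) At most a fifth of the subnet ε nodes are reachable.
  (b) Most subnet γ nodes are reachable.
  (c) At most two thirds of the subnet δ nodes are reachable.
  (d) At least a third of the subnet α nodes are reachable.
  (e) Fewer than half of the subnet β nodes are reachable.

(a) subnet ε: |A| = 9, |A ∩ B| = 2; needs |A ∩ B| / |A| ≤ 1/5 — false.
(b) subnet γ: |A| = 5, |A ∩ B| = 3; needs |A ∩ B| > |A ∖ B| — true.
(c) subnet δ: |A| = 5, |A ∩ B| = 4; needs |A ∩ B| / |A| ≤ 2/3 — false.
(d) subnet α: |A| = 8, |A ∩ B| = 3; needs |A ∩ B| / |A| ≥ 1/3 — true.
(e) subnet β: |A| = 9, |A ∩ B| = 4; needs |A ∩ B| < |A ∖ B| — true.

3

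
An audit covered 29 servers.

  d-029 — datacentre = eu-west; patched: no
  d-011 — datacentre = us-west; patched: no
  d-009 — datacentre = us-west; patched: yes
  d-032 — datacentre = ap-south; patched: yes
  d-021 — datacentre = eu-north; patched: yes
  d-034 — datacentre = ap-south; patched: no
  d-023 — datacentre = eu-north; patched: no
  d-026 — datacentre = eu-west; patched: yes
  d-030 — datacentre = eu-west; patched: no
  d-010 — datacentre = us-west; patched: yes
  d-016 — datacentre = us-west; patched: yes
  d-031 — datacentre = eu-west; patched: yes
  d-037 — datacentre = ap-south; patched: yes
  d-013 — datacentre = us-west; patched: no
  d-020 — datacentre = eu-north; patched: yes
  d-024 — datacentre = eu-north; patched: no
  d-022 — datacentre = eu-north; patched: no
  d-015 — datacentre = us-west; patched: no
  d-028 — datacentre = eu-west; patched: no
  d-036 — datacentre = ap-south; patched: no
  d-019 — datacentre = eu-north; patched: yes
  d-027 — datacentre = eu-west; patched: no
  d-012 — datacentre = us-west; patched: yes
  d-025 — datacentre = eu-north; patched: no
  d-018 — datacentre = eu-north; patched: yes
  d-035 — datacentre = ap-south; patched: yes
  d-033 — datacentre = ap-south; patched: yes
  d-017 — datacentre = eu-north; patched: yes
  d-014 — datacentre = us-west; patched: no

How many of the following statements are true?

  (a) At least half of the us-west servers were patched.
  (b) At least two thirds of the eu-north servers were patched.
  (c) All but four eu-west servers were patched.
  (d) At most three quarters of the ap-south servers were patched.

3

(a) us-west: |A| = 8, |A ∩ B| = 4; needs |A ∩ B| ≥ |A ∖ B| — true.
(b) eu-north: |A| = 9, |A ∩ B| = 5; needs |A ∩ B| / |A| ≥ 2/3 — false.
(c) eu-west: |A| = 6, |A ∩ B| = 2; needs |A ∖ B| = 4 — true.
(d) ap-south: |A| = 6, |A ∩ B| = 4; needs |A ∩ B| / |A| ≤ 3/4 — true.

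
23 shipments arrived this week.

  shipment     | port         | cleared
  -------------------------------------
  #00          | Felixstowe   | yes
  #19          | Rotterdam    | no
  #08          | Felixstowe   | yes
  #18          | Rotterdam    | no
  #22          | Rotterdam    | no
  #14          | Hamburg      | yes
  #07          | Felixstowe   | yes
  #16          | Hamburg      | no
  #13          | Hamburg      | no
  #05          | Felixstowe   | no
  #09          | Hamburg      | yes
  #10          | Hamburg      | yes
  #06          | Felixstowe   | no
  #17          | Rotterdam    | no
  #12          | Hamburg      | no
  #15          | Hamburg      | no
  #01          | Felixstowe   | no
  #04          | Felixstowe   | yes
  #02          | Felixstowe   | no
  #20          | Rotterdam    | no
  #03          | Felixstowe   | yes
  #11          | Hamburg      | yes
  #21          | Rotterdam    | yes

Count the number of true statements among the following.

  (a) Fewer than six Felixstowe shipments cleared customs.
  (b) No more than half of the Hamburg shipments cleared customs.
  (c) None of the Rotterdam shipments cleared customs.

(a) Felixstowe: |A| = 9, |A ∩ B| = 5; needs |A ∩ B| < 6 — true.
(b) Hamburg: |A| = 8, |A ∩ B| = 4; needs |A ∩ B| ≤ |A ∖ B| — true.
(c) Rotterdam: |A| = 6, |A ∩ B| = 1; needs A ∩ B = ∅ (|A ∩ B| = 0) — false.

2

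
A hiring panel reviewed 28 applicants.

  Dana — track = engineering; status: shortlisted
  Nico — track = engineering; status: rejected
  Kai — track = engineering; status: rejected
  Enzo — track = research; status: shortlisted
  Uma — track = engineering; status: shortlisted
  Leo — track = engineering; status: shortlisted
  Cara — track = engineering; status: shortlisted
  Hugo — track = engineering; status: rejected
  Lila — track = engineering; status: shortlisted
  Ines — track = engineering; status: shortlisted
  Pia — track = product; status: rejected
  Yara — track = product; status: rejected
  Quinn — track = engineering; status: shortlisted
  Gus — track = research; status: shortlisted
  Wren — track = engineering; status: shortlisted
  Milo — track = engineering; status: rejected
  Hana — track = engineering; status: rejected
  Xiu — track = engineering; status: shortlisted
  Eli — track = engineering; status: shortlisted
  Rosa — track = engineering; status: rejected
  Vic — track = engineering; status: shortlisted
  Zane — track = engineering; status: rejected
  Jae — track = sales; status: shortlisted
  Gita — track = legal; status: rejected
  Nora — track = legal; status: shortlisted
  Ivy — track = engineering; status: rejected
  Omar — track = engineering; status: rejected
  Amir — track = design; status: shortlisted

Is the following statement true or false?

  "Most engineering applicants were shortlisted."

The determiner here denotes the relation: |A ∩ B| > |A ∖ B|.
|A| = 20, |A ∩ B| = 11, |A ∖ B| = 9.
11 > 9, so the statement is true.

True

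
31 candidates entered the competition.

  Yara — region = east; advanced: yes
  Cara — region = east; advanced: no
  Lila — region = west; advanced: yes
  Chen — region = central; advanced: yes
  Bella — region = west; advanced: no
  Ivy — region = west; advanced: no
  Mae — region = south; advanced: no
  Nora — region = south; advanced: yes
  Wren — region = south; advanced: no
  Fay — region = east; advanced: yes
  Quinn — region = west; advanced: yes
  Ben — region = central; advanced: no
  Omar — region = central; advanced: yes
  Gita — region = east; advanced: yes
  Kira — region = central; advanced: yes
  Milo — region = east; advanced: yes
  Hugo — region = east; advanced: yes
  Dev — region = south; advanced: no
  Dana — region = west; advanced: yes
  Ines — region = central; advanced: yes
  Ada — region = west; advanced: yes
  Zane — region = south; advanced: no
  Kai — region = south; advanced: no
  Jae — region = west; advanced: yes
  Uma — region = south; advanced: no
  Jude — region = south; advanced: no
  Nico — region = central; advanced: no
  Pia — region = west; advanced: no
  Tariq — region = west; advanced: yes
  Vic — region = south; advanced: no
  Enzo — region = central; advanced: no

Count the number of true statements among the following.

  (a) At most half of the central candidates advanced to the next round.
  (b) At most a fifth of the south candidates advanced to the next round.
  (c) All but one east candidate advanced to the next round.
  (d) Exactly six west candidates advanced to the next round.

(a) central: |A| = 7, |A ∩ B| = 4; needs |A ∩ B| ≤ |A ∖ B| — false.
(b) south: |A| = 9, |A ∩ B| = 1; needs |A ∩ B| / |A| ≤ 1/5 — true.
(c) east: |A| = 6, |A ∩ B| = 5; needs |A ∖ B| = 1 — true.
(d) west: |A| = 9, |A ∩ B| = 6; needs |A ∩ B| = 6 — true.

3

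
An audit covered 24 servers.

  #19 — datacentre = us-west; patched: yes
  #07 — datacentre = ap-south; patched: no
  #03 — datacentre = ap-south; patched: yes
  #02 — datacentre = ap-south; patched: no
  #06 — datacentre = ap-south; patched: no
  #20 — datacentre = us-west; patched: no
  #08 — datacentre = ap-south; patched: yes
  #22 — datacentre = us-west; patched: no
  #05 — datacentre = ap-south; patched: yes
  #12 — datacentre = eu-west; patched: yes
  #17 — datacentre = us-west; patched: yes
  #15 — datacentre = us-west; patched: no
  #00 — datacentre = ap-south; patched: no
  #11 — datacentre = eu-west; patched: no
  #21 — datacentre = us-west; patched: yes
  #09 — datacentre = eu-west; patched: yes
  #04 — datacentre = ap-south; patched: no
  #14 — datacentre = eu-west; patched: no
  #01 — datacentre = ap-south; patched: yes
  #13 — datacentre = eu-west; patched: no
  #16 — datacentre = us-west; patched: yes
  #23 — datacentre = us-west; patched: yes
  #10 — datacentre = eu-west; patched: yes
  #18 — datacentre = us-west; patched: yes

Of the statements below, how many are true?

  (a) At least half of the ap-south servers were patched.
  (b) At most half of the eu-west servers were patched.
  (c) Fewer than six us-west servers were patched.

1

(a) ap-south: |A| = 9, |A ∩ B| = 4; needs |A ∩ B| ≥ |A ∖ B| — false.
(b) eu-west: |A| = 6, |A ∩ B| = 3; needs |A ∩ B| ≤ |A ∖ B| — true.
(c) us-west: |A| = 9, |A ∩ B| = 6; needs |A ∩ B| < 6 — false.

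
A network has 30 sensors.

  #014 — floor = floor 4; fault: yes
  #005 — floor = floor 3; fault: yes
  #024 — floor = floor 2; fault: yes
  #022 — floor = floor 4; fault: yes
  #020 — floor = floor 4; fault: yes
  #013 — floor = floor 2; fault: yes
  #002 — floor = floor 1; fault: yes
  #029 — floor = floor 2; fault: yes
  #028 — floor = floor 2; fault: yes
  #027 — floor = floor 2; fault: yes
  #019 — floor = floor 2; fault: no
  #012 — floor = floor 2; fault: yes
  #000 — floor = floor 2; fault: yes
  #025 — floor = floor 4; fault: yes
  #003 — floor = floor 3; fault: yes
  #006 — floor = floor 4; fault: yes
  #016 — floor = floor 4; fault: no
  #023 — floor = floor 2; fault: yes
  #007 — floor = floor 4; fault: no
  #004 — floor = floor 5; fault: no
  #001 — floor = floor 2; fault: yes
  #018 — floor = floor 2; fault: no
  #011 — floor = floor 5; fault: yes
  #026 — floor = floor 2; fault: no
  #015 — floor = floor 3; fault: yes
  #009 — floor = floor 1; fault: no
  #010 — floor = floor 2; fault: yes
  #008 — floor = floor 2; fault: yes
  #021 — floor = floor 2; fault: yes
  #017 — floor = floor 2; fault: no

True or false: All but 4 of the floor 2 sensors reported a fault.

True

Truth condition: |A ∖ B| = 4.
|A| = 16, |A ∩ B| = 12, |A ∖ B| = 4.
|A ∖ B| = 4, so the statement is true.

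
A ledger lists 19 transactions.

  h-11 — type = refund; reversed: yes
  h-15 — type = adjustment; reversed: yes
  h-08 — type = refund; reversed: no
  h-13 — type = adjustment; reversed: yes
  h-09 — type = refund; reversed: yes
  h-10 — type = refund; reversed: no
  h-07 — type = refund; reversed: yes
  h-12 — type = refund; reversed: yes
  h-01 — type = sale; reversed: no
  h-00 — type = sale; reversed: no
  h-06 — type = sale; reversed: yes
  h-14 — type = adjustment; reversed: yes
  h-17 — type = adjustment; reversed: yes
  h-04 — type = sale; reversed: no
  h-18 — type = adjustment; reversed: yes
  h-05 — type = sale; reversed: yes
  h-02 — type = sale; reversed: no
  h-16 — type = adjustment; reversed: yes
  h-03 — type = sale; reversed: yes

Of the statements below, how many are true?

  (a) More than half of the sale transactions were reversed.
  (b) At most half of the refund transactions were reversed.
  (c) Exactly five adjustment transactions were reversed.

0

(a) sale: |A| = 7, |A ∩ B| = 3; needs |A ∩ B| > |A ∖ B| — false.
(b) refund: |A| = 6, |A ∩ B| = 4; needs |A ∩ B| ≤ |A ∖ B| — false.
(c) adjustment: |A| = 6, |A ∩ B| = 6; needs |A ∩ B| = 5 — false.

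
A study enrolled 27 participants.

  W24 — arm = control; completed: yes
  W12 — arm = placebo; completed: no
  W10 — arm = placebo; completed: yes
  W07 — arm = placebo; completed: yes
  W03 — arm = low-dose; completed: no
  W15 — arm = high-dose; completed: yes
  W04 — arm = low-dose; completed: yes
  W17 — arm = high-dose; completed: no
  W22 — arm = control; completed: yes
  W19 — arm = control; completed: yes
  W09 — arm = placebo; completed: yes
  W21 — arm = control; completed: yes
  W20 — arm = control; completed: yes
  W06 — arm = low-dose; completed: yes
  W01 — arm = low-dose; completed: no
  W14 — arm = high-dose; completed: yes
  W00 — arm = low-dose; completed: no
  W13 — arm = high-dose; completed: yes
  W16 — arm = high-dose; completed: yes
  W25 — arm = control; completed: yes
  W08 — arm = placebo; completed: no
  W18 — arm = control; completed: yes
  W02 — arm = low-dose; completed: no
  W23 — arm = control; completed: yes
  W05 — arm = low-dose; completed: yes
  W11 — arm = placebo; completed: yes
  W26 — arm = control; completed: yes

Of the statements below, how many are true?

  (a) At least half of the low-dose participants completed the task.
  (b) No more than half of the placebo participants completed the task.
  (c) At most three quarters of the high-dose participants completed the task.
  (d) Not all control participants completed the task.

(a) low-dose: |A| = 7, |A ∩ B| = 3; needs |A ∩ B| ≥ |A ∖ B| — false.
(b) placebo: |A| = 6, |A ∩ B| = 4; needs |A ∩ B| ≤ |A ∖ B| — false.
(c) high-dose: |A| = 5, |A ∩ B| = 4; needs |A ∩ B| / |A| ≤ 3/4 — false.
(d) control: |A| = 9, |A ∩ B| = 9; needs A ⊄ B (|A ∖ B| ≥ 1) — false.

0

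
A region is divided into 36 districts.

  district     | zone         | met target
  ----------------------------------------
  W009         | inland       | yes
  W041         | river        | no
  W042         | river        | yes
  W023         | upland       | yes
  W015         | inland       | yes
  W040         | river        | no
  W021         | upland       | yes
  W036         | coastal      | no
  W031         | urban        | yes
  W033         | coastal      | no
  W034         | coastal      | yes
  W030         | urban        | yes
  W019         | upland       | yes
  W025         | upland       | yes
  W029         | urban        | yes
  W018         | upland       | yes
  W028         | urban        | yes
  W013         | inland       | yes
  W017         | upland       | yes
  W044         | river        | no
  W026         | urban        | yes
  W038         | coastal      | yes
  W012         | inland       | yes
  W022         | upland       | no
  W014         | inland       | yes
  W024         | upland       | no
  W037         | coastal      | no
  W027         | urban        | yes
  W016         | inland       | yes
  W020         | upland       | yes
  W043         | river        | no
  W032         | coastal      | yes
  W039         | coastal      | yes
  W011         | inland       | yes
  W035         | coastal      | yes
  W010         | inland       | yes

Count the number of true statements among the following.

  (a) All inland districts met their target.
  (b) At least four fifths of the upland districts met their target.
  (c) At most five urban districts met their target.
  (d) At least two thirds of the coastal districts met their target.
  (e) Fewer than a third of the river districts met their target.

2

(a) inland: |A| = 8, |A ∩ B| = 8; needs A ⊆ B, i.e. every element of A is in B (|A ∖ B| = 0) — true.
(b) upland: |A| = 9, |A ∩ B| = 7; needs |A ∩ B| / |A| ≥ 4/5 — false.
(c) urban: |A| = 6, |A ∩ B| = 6; needs |A ∩ B| ≤ 5 — false.
(d) coastal: |A| = 8, |A ∩ B| = 5; needs |A ∩ B| / |A| ≥ 2/3 — false.
(e) river: |A| = 5, |A ∩ B| = 1; needs |A ∩ B| / |A| < 1/3 — true.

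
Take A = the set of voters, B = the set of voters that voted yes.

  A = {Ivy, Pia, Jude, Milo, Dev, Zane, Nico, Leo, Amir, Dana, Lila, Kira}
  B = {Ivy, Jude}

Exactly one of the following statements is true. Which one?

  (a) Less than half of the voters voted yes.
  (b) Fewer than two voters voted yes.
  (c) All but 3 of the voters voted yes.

(a)

|A| = 12, |A ∩ B| = 2, |A ∖ B| = 10.
(a) requires |A ∩ B| < |A ∖ B|: true.
(b) requires |A ∩ B| < 2: false.
(c) requires |A ∖ B| = 3: false.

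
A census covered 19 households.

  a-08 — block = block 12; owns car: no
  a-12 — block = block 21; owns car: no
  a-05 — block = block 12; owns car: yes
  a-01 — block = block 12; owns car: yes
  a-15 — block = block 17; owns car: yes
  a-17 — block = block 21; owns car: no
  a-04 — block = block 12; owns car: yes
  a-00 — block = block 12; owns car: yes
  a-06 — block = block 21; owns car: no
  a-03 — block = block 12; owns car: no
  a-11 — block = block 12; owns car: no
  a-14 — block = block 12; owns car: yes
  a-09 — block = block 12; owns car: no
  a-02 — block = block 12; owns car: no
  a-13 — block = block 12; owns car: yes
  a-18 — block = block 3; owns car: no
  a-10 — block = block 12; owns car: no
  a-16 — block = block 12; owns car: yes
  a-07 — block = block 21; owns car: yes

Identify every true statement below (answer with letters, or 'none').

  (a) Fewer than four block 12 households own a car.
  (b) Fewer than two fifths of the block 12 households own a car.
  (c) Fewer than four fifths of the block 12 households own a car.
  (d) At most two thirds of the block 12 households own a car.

(c), (d)

|A| = 13, |A ∩ B| = 7, |A ∖ B| = 6.
(a) |A ∩ B| < 4: fails.
(b) |A ∩ B| / |A| < 2/5: fails.
(c) |A ∩ B| / |A| < 4/5: holds.
(d) |A ∩ B| / |A| ≤ 2/3: holds.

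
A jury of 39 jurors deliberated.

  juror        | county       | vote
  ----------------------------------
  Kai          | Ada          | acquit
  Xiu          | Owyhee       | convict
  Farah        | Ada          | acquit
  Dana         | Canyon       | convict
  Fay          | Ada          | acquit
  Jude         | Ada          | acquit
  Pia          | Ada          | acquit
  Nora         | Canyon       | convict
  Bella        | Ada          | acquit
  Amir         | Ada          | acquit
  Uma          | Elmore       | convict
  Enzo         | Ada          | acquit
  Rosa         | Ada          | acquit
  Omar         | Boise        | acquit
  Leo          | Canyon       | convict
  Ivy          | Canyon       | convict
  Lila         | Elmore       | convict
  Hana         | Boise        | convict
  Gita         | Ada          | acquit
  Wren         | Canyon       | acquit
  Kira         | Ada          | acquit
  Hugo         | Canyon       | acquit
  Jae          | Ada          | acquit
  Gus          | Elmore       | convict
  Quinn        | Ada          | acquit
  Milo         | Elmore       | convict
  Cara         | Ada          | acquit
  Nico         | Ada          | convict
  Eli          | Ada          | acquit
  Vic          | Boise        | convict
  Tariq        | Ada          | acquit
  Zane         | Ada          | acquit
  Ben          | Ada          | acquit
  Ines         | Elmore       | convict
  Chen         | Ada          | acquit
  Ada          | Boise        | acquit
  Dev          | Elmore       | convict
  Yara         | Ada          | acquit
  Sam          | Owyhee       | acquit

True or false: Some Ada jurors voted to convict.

Truth condition: A ∩ B ≠ ∅ (|A ∩ B| ≥ 1).
|A| = 21, |A ∩ B| = 1, |A ∖ B| = 20.
So the statement is true.

True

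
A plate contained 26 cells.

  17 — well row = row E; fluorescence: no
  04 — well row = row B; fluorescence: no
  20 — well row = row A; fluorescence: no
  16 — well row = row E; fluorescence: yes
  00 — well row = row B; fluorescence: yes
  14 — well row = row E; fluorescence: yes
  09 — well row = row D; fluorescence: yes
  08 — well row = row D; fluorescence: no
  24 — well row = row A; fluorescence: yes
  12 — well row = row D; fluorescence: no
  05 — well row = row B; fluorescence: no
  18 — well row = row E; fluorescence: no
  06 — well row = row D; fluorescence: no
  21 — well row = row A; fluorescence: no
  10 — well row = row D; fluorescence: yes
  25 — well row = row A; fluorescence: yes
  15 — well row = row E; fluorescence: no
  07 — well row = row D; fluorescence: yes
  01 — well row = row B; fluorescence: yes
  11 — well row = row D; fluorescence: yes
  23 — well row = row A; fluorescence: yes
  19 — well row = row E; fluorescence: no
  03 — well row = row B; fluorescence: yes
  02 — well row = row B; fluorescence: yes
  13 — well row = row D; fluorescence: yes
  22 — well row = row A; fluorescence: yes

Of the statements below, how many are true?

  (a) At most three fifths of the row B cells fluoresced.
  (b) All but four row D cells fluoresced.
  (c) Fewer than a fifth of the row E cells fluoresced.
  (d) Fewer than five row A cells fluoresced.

1

(a) row B: |A| = 6, |A ∩ B| = 4; needs |A ∩ B| / |A| ≤ 3/5 — false.
(b) row D: |A| = 8, |A ∩ B| = 5; needs |A ∖ B| = 4 — false.
(c) row E: |A| = 6, |A ∩ B| = 2; needs |A ∩ B| / |A| < 1/5 — false.
(d) row A: |A| = 6, |A ∩ B| = 4; needs |A ∩ B| < 5 — true.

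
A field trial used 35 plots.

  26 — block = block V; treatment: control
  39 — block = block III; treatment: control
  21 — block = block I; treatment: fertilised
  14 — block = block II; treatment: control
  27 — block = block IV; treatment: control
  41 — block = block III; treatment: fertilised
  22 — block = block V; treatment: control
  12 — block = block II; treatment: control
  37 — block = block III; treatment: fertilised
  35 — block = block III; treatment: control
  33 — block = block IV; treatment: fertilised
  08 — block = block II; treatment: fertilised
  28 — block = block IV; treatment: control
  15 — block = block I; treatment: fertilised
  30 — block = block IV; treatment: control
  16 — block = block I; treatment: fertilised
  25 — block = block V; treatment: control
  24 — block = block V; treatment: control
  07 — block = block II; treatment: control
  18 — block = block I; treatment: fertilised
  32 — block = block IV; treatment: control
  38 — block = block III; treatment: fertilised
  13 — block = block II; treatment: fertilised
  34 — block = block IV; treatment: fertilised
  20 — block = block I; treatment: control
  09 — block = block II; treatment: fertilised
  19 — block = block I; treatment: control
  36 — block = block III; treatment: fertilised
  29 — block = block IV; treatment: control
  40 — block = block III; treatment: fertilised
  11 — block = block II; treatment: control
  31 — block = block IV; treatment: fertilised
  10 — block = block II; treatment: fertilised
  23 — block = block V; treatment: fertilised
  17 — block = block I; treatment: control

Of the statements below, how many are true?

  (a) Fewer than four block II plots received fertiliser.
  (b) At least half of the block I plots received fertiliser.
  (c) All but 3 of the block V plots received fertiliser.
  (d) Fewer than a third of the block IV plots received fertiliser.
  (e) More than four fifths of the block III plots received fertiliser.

(a) block II: |A| = 8, |A ∩ B| = 4; needs |A ∩ B| < 4 — false.
(b) block I: |A| = 7, |A ∩ B| = 4; needs |A ∩ B| ≥ |A ∖ B| — true.
(c) block V: |A| = 5, |A ∩ B| = 1; needs |A ∖ B| = 3 — false.
(d) block IV: |A| = 8, |A ∩ B| = 3; needs |A ∩ B| / |A| < 1/3 — false.
(e) block III: |A| = 7, |A ∩ B| = 5; needs |A ∩ B| / |A| > 4/5 — false.

1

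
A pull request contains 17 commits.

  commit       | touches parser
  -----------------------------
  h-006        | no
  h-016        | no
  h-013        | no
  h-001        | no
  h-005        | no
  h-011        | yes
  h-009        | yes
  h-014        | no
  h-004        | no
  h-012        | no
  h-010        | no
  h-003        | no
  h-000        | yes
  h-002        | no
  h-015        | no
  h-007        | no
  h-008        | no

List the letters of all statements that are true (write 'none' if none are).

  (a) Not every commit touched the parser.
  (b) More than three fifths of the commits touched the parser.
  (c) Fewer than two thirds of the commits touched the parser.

|A| = 17, |A ∩ B| = 3, |A ∖ B| = 14.
(a) A ⊄ B (|A ∖ B| ≥ 1): holds.
(b) |A ∩ B| / |A| > 3/5: fails.
(c) |A ∩ B| / |A| < 2/3: holds.

(a), (c)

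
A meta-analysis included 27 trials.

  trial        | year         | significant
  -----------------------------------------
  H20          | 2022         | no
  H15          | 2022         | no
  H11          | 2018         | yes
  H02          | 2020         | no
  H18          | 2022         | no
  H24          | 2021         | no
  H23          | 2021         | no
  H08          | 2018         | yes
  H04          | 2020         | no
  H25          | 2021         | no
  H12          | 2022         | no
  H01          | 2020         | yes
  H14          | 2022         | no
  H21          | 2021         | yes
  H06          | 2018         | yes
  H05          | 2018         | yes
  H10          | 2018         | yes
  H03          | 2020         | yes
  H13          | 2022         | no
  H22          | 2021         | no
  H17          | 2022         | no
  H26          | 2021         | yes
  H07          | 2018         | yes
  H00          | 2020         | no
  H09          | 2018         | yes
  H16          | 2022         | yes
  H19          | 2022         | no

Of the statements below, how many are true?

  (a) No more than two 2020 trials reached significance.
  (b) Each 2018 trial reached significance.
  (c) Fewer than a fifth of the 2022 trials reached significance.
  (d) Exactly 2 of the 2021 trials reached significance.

(a) 2020: |A| = 5, |A ∩ B| = 2; needs |A ∩ B| ≤ 2 — true.
(b) 2018: |A| = 7, |A ∩ B| = 7; needs A ⊆ B, i.e. every element of A is in B (|A ∖ B| = 0) — true.
(c) 2022: |A| = 9, |A ∩ B| = 1; needs |A ∩ B| / |A| < 1/5 — true.
(d) 2021: |A| = 6, |A ∩ B| = 2; needs |A ∩ B| = 2 — true.

4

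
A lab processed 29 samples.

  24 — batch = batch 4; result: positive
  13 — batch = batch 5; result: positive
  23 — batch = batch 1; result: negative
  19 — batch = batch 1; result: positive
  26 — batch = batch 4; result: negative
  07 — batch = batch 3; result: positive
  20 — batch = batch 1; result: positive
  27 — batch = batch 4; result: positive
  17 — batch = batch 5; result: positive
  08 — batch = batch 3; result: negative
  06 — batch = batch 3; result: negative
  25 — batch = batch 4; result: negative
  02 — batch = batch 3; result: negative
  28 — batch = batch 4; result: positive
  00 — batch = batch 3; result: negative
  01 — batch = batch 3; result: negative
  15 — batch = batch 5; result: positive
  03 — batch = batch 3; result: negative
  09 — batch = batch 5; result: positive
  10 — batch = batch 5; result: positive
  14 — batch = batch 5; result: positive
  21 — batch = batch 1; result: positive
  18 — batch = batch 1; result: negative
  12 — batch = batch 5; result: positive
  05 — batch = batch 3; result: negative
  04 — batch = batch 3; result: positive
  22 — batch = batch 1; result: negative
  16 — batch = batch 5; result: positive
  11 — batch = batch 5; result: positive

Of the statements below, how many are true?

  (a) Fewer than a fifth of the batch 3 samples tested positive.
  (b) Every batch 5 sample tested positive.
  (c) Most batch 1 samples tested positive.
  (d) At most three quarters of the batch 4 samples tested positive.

2

(a) batch 3: |A| = 9, |A ∩ B| = 2; needs |A ∩ B| / |A| < 1/5 — false.
(b) batch 5: |A| = 9, |A ∩ B| = 9; needs A ⊆ B, i.e. every element of A is in B (|A ∖ B| = 0) — true.
(c) batch 1: |A| = 6, |A ∩ B| = 3; needs |A ∩ B| > |A ∖ B| — false.
(d) batch 4: |A| = 5, |A ∩ B| = 3; needs |A ∩ B| / |A| ≤ 3/4 — true.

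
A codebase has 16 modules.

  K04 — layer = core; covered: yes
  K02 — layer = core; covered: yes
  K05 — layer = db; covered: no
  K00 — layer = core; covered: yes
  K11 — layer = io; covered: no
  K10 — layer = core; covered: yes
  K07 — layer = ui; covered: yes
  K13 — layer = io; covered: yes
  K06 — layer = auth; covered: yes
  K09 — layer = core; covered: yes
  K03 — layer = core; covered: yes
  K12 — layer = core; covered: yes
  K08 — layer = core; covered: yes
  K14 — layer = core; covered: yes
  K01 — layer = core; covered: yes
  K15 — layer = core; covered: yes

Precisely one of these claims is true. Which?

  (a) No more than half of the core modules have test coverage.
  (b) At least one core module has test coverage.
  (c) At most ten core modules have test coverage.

(b)

|A| = 11, |A ∩ B| = 11, |A ∖ B| = 0.
(a) requires |A ∩ B| ≤ |A ∖ B|: false.
(b) requires A ∩ B ≠ ∅ (|A ∩ B| ≥ 1): true.
(c) requires |A ∩ B| ≤ 10: false.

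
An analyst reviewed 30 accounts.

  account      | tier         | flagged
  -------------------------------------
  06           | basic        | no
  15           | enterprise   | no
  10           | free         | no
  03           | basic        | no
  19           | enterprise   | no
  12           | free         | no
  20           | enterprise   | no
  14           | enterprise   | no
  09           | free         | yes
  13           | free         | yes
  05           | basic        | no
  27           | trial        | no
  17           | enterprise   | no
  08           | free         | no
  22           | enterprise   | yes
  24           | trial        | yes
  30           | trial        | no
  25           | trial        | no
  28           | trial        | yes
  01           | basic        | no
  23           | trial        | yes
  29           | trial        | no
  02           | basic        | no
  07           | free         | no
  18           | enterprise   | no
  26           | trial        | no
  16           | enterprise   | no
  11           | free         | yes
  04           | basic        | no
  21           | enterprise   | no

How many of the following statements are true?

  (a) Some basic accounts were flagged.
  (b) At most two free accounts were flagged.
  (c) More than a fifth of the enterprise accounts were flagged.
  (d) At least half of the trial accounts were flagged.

(a) basic: |A| = 6, |A ∩ B| = 0; needs A ∩ B ≠ ∅ (|A ∩ B| ≥ 1) — false.
(b) free: |A| = 7, |A ∩ B| = 3; needs |A ∩ B| ≤ 2 — false.
(c) enterprise: |A| = 9, |A ∩ B| = 1; needs |A ∩ B| / |A| > 1/5 — false.
(d) trial: |A| = 8, |A ∩ B| = 3; needs |A ∩ B| ≥ |A ∖ B| — false.

0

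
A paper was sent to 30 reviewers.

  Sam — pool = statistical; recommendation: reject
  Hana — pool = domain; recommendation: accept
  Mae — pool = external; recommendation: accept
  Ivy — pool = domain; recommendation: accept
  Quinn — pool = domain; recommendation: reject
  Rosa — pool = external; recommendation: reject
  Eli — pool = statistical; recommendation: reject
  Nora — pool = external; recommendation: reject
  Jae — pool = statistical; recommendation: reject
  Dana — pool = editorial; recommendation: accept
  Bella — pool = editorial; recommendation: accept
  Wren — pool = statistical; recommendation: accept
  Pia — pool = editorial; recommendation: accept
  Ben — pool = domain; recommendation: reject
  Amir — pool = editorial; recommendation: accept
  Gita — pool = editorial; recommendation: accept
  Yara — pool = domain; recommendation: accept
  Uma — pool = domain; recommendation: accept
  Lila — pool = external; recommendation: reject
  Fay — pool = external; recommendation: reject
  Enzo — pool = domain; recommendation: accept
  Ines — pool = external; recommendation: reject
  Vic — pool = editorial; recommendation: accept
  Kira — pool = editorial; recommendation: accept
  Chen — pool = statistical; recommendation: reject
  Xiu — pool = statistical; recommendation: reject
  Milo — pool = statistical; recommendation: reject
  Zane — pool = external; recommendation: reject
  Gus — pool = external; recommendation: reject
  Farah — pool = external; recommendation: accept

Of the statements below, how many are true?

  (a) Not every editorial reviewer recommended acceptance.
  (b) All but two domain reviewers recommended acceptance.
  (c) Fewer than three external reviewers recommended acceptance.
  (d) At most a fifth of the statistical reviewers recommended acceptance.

3

(a) editorial: |A| = 7, |A ∩ B| = 7; needs A ⊄ B (|A ∖ B| ≥ 1) — false.
(b) domain: |A| = 7, |A ∩ B| = 5; needs |A ∖ B| = 2 — true.
(c) external: |A| = 9, |A ∩ B| = 2; needs |A ∩ B| < 3 — true.
(d) statistical: |A| = 7, |A ∩ B| = 1; needs |A ∩ B| / |A| ≤ 1/5 — true.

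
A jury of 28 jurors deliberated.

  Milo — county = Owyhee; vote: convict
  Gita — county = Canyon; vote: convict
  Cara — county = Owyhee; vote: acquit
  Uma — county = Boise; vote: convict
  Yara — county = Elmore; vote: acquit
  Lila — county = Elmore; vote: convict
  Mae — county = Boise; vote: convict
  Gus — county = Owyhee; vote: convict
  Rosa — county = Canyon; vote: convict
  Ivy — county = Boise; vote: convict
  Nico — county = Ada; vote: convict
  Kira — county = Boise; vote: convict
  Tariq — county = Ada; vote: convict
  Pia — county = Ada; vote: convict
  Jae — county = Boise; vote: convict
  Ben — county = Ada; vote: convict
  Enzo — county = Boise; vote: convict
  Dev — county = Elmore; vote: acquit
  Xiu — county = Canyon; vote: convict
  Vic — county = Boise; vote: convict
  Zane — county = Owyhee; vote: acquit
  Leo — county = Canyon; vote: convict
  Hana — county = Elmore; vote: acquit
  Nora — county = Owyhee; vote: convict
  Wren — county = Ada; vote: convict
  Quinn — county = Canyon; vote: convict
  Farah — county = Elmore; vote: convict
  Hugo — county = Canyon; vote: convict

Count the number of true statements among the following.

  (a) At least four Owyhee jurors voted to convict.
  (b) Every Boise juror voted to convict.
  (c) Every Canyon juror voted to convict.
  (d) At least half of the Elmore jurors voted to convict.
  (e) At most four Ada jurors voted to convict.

2

(a) Owyhee: |A| = 5, |A ∩ B| = 3; needs |A ∩ B| ≥ 4 — false.
(b) Boise: |A| = 7, |A ∩ B| = 7; needs A ⊆ B, i.e. every element of A is in B (|A ∖ B| = 0) — true.
(c) Canyon: |A| = 6, |A ∩ B| = 6; needs A ⊆ B, i.e. every element of A is in B (|A ∖ B| = 0) — true.
(d) Elmore: |A| = 5, |A ∩ B| = 2; needs |A ∩ B| ≥ |A ∖ B| — false.
(e) Ada: |A| = 5, |A ∩ B| = 5; needs |A ∩ B| ≤ 4 — false.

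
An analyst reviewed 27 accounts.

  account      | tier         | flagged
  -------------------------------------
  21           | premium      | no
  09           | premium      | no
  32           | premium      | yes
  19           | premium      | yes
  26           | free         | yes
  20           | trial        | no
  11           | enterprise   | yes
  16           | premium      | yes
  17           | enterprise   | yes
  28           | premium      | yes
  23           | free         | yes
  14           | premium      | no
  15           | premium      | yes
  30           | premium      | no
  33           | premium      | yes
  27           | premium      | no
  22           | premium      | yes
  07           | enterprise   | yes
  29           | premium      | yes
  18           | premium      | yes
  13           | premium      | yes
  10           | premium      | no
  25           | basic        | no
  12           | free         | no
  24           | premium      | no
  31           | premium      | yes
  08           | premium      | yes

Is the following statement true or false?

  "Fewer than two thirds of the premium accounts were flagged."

'Fewer than two thirds of the premium accounts were flagged' holds iff |A ∩ B| / |A| < 2/3.
|A| = 19, |A ∩ B| = 12, |A ∖ B| = 7.
|A ∩ B|/|A| = 12/19, so the statement is true.

True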